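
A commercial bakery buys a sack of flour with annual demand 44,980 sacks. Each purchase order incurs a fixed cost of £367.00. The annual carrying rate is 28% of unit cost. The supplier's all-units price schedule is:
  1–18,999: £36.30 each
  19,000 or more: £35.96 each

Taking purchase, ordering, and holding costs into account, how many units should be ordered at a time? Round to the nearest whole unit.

Holding cost per unit per year at price C is H = 0.28·C.
Candidates are each tier's EOQ (if it falls in that tier) and each price-break quantity.
EOQ at £36.30 = 1802.3 (feasible in tier 1): TC = 44,980×£36.30 + (44,980/1802.3)×367 + (1802.3/2)×0.28×£36.30 = £1,651,092.51.
EOQ at £35.96 = 1810.8 < 19000, so use break Q=19000: TC = 44,980×£35.96 + (44,980/19000.0)×367 + (19000.0/2)×0.28×£35.96 = £1,714,003.22.
Lowest total cost is £1,651,092.51 at Q = 1802.3.

Q* ≈ 1,802 sacks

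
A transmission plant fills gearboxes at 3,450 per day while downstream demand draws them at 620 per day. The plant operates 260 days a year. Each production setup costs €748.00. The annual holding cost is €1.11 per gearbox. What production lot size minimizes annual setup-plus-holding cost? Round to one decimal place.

Q* ≈ 16,274.3 gearboxes

Annual demand D = 620 × 260 = 161,200.
Production build-up factor (1 − d/p) = 1 − 620/3,450 = 0.8203.
Q* = √(2DS / (H(1 − d/p))) = √(2 × 161,200 × 748 / (1.11 × 0.8203)).
= √(241,155,200 / 0.9105) ≈ 16274.331.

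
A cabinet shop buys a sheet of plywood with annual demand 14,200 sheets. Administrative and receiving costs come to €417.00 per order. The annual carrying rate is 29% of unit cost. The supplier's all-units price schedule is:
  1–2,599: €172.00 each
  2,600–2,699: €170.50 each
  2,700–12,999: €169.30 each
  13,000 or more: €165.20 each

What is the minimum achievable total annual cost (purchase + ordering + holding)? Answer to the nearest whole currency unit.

TC* ≈ €2,466,705

Holding cost per unit per year at price C is H = 0.29·C.
Candidates are each tier's EOQ (if it falls in that tier) and each price-break quantity.
EOQ at €172.00 = 487.3 (feasible in tier 1): TC = 14,200×€172.00 + (14,200/487.3)×417 + (487.3/2)×0.29×€172.00 = €2,466,704.71.
EOQ at €170.50 = 489.4 < 2600, so use break Q=2600: TC = 14,200×€170.50 + (14,200/2600.0)×417 + (2600.0/2)×0.29×€170.50 = €2,487,655.96.
EOQ at €169.30 = 491.1 < 2700, so use break Q=2700: TC = 14,200×€169.30 + (14,200/2700.0)×417 + (2700.0/2)×0.29×€169.30 = €2,472,534.06.
EOQ at €165.20 = 497.2 < 13000, so use break Q=13000: TC = 14,200×€165.20 + (14,200/13000.0)×417 + (13000.0/2)×0.29×€165.20 = €2,657,697.49.
Lowest total cost among the candidates is at Q = 487.3.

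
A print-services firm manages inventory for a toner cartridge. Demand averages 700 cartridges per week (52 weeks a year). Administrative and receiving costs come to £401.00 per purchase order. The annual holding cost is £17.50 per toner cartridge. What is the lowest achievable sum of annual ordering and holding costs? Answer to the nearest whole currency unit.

Annual demand D = 700 × 52 = 36,400.
Q* = √(2DS/H) = √(2 × 36,400 × 401 / 17.5) ≈ 1291.57.
At the optimum the two cost components are equal, so total cost = 2·(Q*/2)H = Q*·H.
Minimum total = √(2DSH) = √(2 × 36,400 × 401 × 17.5) ≈ 22602.522.

TC* ≈ £22,603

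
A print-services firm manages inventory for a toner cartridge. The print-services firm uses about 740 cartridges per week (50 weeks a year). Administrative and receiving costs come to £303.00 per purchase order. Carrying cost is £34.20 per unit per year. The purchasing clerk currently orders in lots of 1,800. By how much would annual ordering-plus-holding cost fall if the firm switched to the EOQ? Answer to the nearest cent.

Extra cost ≈ £9,316.59 per year

Annual demand D = 740 × 50 = 37,000.
EOQ = √(2DS/H) = √(2 × 37,000 × 303 / 34.2) ≈ 809.70.
Cost at Q* = (D/Q*)S + (Q*/2)H = √(2DSH) ≈ £27,691.74.
Cost at Q = 1,800: (37,000/1,800)×303 + (1,800/2)×34.2 = £6,228.33 + £30,780.00 = £37,008.33.
Excess = £37,008.33 − £27,691.74 = £9,316.59.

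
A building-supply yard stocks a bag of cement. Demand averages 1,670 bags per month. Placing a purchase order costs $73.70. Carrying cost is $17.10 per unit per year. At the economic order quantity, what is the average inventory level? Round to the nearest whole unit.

Annual demand D = 1,670 × 12 = 20,040.
EOQ = √(2DS/H) = √(2 × 20,040 × 73.7 / 17.1) ≈ 415.62.
Average inventory = Q*/2 ≈ 415.62 / 2 = 207.811.

Average inventory ≈ 208 bags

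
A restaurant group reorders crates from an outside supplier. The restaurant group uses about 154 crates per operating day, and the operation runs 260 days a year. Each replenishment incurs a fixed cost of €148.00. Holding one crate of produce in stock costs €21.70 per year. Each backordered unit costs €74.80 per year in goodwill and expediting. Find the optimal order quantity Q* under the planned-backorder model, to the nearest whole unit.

Annual demand D = 154 × 260 = 40,040.
With planned backorders, Q* = √(2DS/H) · √((H+B)/B).
√(2DS/H) = √(2 × 40,040 × 148 / 21.7) = 739.032.
√((H+B)/B) = √((21.7+74.8)/74.8) = 1.1358.
Q* ≈ 839.413.

Q* ≈ 839 crates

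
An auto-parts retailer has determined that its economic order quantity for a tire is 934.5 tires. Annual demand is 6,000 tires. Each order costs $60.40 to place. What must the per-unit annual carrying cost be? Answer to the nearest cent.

H ≈ $0.83

Squaring Q* = √(2DS/H) gives Q*² = 2DS/H.
From Q* = √(2DS/H): H = 2DS / Q*² = 2 × 6,000 × 60.4 / 934.5² = 0.8300.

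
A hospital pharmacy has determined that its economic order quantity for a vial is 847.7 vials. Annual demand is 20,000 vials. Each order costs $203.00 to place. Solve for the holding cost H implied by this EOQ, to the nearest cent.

H ≈ $11.30

Invert the EOQ relation Q*² = 2DS/H.
From Q* = √(2DS/H): H = 2DS / Q*² = 2 × 20,000 × 203 / 847.7² = 11.2998.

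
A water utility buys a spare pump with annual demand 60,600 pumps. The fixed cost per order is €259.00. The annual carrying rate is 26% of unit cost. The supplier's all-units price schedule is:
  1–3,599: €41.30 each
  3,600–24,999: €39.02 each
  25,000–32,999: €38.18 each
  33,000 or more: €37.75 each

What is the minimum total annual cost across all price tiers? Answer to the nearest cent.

Holding cost per unit per year at price C is H = 0.26·C.
Candidates are each tier's EOQ (if it falls in that tier) and each price-break quantity.
EOQ at €41.30 = 1709.8 (feasible in tier 1): TC = 60,600×€41.30 + (60,600/1709.8)×259 + (1709.8/2)×0.26×€41.30 = €2,521,139.59.
EOQ at €39.02 = 1759.0 < 3600, so use break Q=3600: TC = 60,600×€39.02 + (60,600/3600.0)×259 + (3600.0/2)×0.26×€39.02 = €2,387,233.19.
EOQ at €38.18 = 1778.3 < 25000, so use break Q=25000: TC = 60,600×€38.18 + (60,600/25000.0)×259 + (25000.0/2)×0.26×€38.18 = €2,438,420.82.
EOQ at €37.75 = 1788.4 < 33000, so use break Q=33000: TC = 60,600×€37.75 + (60,600/33000.0)×259 + (33000.0/2)×0.26×€37.75 = €2,450,073.12.
Lowest total cost among the candidates is at Q = 3600.0.

TC* ≈ €2,387,233.19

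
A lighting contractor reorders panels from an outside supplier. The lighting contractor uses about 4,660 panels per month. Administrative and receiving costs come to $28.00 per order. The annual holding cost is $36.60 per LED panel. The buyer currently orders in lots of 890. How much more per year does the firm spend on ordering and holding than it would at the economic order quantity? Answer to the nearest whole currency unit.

Extra cost ≈ $7,341 per year

Annual demand D = 4,660 × 12 = 55,920.
EOQ = √(2DS/H) = √(2 × 55,920 × 28 / 36.6) ≈ 292.51.
Cost at Q* = (D/Q*)S + (Q*/2)H = √(2DSH) ≈ $10,705.78.
Cost at Q = 890: (55,920/890)×28 + (890/2)×36.6 = $1,759.28 + $16,287.00 = $18,046.28.
Excess = $18,046.28 − $10,705.78 = $7,340.51.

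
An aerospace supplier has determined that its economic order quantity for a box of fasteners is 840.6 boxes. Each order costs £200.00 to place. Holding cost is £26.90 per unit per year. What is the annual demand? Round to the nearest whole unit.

Squaring Q* = √(2DS/H) gives Q*² = 2DS/H.
From Q* = √(2DS/H): D = Q*²H / (2S) = 840.6² × 26.9 / (2 × 200) = 47519.412.

D ≈ 47,519 boxes per year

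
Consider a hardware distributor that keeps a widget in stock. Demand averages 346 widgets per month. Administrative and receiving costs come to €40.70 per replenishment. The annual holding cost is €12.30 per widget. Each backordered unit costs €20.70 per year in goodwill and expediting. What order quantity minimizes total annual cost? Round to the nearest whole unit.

Q* ≈ 209 widgets

Annual demand D = 346 × 12 = 4,152.
With planned backorders, Q* = √(2DS/H) · √((H+B)/B).
√(2DS/H) = √(2 × 4,152 × 40.7 / 12.3) = 165.763.
√((H+B)/B) = √((12.3+20.7)/20.7) = 1.2626.
Q* ≈ 209.296.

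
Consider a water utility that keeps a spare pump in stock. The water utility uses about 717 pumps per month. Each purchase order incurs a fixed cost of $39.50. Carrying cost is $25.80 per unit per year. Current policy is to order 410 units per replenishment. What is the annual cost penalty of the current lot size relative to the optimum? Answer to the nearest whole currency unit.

Annual demand D = 717 × 12 = 8,604.
EOQ = √(2DS/H) = √(2 × 8,604 × 39.5 / 25.8) ≈ 162.31.
Cost at Q* = (D/Q*)S + (Q*/2)H = √(2DSH) ≈ $4,187.68.
Cost at Q = 410: (8,604/410)×39.5 + (410/2)×25.8 = $828.92 + $5,289.00 = $6,117.92.
Excess = $6,117.92 − $4,187.68 = $1,930.24.

Extra cost ≈ $1,930 per year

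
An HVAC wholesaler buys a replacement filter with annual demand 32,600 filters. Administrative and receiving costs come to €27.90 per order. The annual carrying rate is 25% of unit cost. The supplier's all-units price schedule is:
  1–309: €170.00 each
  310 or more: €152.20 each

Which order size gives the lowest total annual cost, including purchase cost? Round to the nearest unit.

Holding cost per unit per year at price C is H = 0.25·C.
Candidates are each tier's EOQ (if it falls in that tier) and each price-break quantity.
EOQ at €170.00 = 206.9 (feasible in tier 1): TC = 32,600×€170.00 + (32,600/206.9)×27.9 + (206.9/2)×0.25×€170.00 = €5,550,792.66.
EOQ at €152.20 = 218.6 < 310, so use break Q=310: TC = 32,600×€152.20 + (32,600/310.0)×27.9 + (310.0/2)×0.25×€152.20 = €4,970,551.75.
Lowest total cost is €4,970,551.75 at Q = 310.0.

Q* ≈ 310 filters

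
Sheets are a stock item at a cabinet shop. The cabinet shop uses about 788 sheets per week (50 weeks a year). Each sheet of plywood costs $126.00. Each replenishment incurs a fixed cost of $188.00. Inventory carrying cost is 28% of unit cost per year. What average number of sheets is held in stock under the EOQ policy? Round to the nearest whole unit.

Annual demand D = 788 × 50 = 39,400.
Holding cost H = 0.28 × $126.00 = $35.2800 per unit per year.
The optimal lot size = √(2DS/H) = √(2 × 39,400 × 188 / 35.28) ≈ 648.00.
Average inventory = Q*/2 ≈ 648.00 / 2 = 324.002.

Average inventory ≈ 324 sheets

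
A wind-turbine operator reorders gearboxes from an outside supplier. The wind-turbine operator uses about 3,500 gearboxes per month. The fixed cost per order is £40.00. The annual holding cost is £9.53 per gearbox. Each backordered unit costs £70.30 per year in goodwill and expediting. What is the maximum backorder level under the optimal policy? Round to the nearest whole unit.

Annual demand D = 3,500 × 12 = 42,000.
With planned backorders, Q* = √(2DS/H) · √((H+B)/B).
√(2DS/H) = √(2 × 42,000 × 40 / 9.53) = 593.777.
√((H+B)/B) = √((9.53+70.3)/70.3) = 1.0656.
Q* ≈ 632.745.
S* = Q* · H/(H+B) = 632.745 × 9.53/79.83 ≈ 75.536.

S* ≈ 76 gearboxes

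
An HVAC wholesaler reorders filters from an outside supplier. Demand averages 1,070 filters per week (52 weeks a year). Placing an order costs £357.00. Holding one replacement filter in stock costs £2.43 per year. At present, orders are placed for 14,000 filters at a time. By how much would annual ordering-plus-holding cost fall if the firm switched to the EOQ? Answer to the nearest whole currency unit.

Annual demand D = 1,070 × 52 = 55,640.
EOQ = √(2DS/H) = √(2 × 55,640 × 357 / 2.43) ≈ 4043.33.
Cost at Q* = (D/Q*)S + (Q*/2)H = √(2DSH) ≈ £9,825.30.
Cost at Q = 14,000: (55,640/14,000)×357 + (14,000/2)×2.43 = £1,418.82 + £17,010.00 = £18,428.82.
Excess = £18,428.82 − £9,825.30 = £8,603.52.

Extra cost ≈ £8,604 per year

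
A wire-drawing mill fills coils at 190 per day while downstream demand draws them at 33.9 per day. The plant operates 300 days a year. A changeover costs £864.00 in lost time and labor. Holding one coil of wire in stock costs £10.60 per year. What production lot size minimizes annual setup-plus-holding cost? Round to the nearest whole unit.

Q* ≈ 1,421 coils

Annual demand D = 33.9 × 300 = 10,170.
Production build-up factor (1 − d/p) = 1 − 33.9/190 = 0.8216.
Q* = √(2DS / (H(1 − d/p))) = √(2 × 10,170 × 864 / (10.6 × 0.8216)).
= √(17,573,760 / 8.7087) ≈ 1420.544.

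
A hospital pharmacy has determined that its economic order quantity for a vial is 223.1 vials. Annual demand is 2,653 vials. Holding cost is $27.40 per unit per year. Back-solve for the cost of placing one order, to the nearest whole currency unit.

The basic EOQ model gives Q* = √(2DS/H); rearrange for the unknown.
From Q* = √(2DS/H): S = Q*²H / (2D) = 223.1² × 27.4 / (2 × 2,653) = 257.0292.

S ≈ $257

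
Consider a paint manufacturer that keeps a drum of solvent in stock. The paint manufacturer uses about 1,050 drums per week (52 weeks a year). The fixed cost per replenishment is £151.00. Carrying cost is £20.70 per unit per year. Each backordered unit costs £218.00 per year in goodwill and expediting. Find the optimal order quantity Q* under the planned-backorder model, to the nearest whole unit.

Q* ≈ 934 drums

Annual demand D = 1,050 × 52 = 54,600.
With planned backorders, Q* = √(2DS/H) · √((H+B)/B).
√(2DS/H) = √(2 × 54,600 × 151 / 20.7) = 892.513.
√((H+B)/B) = √((20.7+218)/218) = 1.0464.
Q* ≈ 933.926.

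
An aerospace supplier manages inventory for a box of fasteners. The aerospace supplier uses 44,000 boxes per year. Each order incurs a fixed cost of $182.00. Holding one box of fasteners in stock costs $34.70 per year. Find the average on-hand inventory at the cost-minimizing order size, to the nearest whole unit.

Average inventory ≈ 340 boxes

EOQ = √(2DS/H) = √(2 × 44,000 × 182 / 34.7) ≈ 679.38.
Average inventory = Q*/2 ≈ 679.38 / 2 = 339.690.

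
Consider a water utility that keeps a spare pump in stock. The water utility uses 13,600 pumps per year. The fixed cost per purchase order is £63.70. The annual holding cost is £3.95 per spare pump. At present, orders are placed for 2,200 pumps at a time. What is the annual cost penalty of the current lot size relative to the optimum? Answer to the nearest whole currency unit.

Extra cost ≈ £2,123 per year

EOQ = √(2DS/H) = √(2 × 13,600 × 63.7 / 3.95) ≈ 662.30.
Cost at Q* = (D/Q*)S + (Q*/2)H = √(2DSH) ≈ £2,616.09.
Cost at Q = 2,200: (13,600/2,200)×63.7 + (2,200/2)×3.95 = £393.78 + £4,345.00 = £4,738.78.
Excess = £4,738.78 − £2,616.09 = £2,122.69.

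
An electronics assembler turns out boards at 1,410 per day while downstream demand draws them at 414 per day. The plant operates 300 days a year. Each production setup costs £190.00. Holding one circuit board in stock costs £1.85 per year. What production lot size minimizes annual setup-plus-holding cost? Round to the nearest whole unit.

Q* ≈ 6,010 boards

Annual demand D = 414 × 300 = 124,200.
Production build-up factor (1 − d/p) = 1 − 414/1,410 = 0.7064.
Q* = √(2DS / (H(1 − d/p))) = √(2 × 124,200 × 190 / (1.85 × 0.7064)).
= √(47,196,000 / 1.3068) ≈ 6009.615.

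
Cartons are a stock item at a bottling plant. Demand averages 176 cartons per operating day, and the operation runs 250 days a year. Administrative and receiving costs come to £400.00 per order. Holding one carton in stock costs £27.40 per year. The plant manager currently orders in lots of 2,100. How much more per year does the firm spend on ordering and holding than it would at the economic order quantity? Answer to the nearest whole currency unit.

Extra cost ≈ £6,095 per year

Annual demand D = 176 × 250 = 44,000.
EOQ = √(2DS/H) = √(2 × 44,000 × 400 / 27.4) ≈ 1133.43.
Cost at Q* = (D/Q*)S + (Q*/2)H = √(2DSH) ≈ £31,056.08.
Cost at Q = 2,100: (44,000/2,100)×400 + (2,100/2)×27.4 = £8,380.95 + £28,770.00 = £37,150.95.
Excess = £37,150.95 − £31,056.08 = £6,094.87.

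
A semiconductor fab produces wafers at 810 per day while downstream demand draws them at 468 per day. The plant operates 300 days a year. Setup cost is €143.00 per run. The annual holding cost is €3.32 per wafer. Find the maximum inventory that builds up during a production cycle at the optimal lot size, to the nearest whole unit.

I_max ≈ 2,260 wafers

Annual demand D = 468 × 300 = 140,400.
Production build-up factor (1 − d/p) = 1 − 468/810 = 0.4222.
Q* = √(2DS / (H(1 − d/p))) = √(2 × 140,400 × 143 / (3.32 × 0.4222)).
= √(40,154,400 / 1.4018) ≈ 5352.134.
Maximum inventory = Q*(1 − d/p) = 5352.134 × 0.4222 ≈ 2259.790.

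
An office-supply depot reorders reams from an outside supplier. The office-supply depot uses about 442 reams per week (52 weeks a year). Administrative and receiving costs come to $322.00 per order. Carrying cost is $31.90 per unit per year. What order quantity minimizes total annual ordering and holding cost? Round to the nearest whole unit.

Q* ≈ 681 reams

Annual demand D = 442 × 52 = 22,984.
EOQ = √(2DS / H) = √(2 × 22,984 × 322 / 31.9).
= √(14,801,696 / 31.9) = √464,003.0094 ≈ 681.178.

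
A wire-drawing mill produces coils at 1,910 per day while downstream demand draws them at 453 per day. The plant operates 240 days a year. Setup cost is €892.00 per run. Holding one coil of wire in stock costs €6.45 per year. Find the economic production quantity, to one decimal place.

Annual demand D = 453 × 240 = 108,720.
Production build-up factor (1 − d/p) = 1 − 453/1,910 = 0.7628.
Q* = √(2DS / (H(1 − d/p))) = √(2 × 108,720 × 892 / (6.45 × 0.7628)).
= √(193,956,480 / 4.9202) ≈ 6278.548.

Q* ≈ 6,278.5 coils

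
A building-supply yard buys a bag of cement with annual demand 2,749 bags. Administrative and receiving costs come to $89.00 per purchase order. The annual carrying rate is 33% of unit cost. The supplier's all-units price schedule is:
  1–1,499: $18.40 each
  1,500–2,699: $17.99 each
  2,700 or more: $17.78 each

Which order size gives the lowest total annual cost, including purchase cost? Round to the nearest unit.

Q* ≈ 284 bags

Holding cost per unit per year at price C is H = 0.33·C.
Evaluate total cost at each tier's feasible EOQ or, if the EOQ is below the tier, at the tier's minimum quantity.
EOQ at $18.40 = 283.9 (feasible in tier 1): TC = 2,749×$18.40 + (2,749/283.9)×89 + (283.9/2)×0.33×$18.40 = $52,305.31.
EOQ at $17.99 = 287.1 < 1500, so use break Q=1500: TC = 2,749×$17.99 + (2,749/1500.0)×89 + (1500.0/2)×0.33×$17.99 = $54,070.14.
EOQ at $17.78 = 288.8 < 2700, so use break Q=2700: TC = 2,749×$17.78 + (2,749/2700.0)×89 + (2700.0/2)×0.33×$17.78 = $56,888.83.
Lowest total cost is $52,305.31 at Q = 283.9.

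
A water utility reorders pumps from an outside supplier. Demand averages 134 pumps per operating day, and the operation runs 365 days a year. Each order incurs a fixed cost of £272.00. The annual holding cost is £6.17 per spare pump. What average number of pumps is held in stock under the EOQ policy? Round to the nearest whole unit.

Average inventory ≈ 1,038 pumps

Annual demand D = 134 × 365 = 48,910.
EOQ = √(2DS/H) = √(2 × 48,910 × 272 / 6.17) ≈ 2076.61.
Average inventory = Q*/2 ≈ 2076.61 / 2 = 1038.307.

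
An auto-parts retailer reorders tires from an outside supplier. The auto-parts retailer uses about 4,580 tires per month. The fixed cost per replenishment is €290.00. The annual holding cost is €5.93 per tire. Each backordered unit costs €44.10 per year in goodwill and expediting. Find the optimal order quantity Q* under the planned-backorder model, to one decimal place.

Q* ≈ 2,469.5 tires

Annual demand D = 4,580 × 12 = 54,960.
With planned backorders, Q* = √(2DS/H) · √((H+B)/B).
√(2DS/H) = √(2 × 54,960 × 290 / 5.93) = 2318.516.
√((H+B)/B) = √((5.93+44.1)/44.1) = 1.0651.
Q* ≈ 2469.483.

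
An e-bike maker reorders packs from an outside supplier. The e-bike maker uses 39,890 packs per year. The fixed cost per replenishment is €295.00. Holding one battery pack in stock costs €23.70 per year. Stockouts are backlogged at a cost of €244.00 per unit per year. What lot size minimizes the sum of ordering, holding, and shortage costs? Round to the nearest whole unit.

With planned backorders, Q* = √(2DS/H) · √((H+B)/B).
√(2DS/H) = √(2 × 39,890 × 295 / 23.7) = 996.515.
√((H+B)/B) = √((23.7+244)/244) = 1.0474.
Q* ≈ 1043.790.

Q* ≈ 1,044 packs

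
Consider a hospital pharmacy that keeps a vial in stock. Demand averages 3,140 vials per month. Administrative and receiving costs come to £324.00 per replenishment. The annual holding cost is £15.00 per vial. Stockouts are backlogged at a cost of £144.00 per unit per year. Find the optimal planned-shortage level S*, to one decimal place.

S* ≈ 126.5 vials

Annual demand D = 3,140 × 12 = 37,680.
With planned backorders, Q* = √(2DS/H) · √((H+B)/B).
√(2DS/H) = √(2 × 37,680 × 324 / 15) = 1275.843.
√((H+B)/B) = √((15+144)/144) = 1.0508.
Q* ≈ 1340.648.
S* = Q* · H/(H+B) = 1340.648 × 15/159 ≈ 126.476.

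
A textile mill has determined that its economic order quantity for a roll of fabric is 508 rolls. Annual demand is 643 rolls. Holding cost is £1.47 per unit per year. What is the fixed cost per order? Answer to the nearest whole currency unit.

S ≈ £295

Squaring Q* = √(2DS/H) gives Q*² = 2DS/H.
From Q* = √(2DS/H): S = Q*²H / (2D) = 508² × 1.47 / (2 × 643) = 294.9876.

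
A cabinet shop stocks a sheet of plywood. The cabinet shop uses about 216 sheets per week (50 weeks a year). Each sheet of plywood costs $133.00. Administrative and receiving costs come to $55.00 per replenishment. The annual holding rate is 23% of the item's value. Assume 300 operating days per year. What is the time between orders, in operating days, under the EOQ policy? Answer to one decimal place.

Annual demand D = 216 × 50 = 10,800.
Holding cost H = 0.23 × $133.00 = $30.5900 per unit per year.
Q* = √(2DS/H) = √(2 × 10,800 × 55 / 30.59) ≈ 197.07.
Cycle time = Q*/D × 300 = 197.07 / 10,800 × 300 ≈ 5.474 days.

T ≈ 5.5 days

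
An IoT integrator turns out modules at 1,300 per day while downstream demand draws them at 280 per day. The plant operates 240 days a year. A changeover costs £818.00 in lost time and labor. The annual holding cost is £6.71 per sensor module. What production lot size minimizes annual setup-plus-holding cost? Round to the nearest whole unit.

Q* ≈ 4,570 modules

Annual demand D = 280 × 240 = 67,200.
Production build-up factor (1 − d/p) = 1 − 280/1,300 = 0.7846.
Q* = √(2DS / (H(1 − d/p))) = √(2 × 67,200 × 818 / (6.71 × 0.7846)).
= √(109,939,200 / 5.2648) ≈ 4569.689.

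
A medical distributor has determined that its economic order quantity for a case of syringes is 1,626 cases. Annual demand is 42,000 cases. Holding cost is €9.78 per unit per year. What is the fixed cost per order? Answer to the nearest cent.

S ≈ €307.82

The basic EOQ model gives Q* = √(2DS/H); rearrange for the unknown.
From Q* = √(2DS/H): S = Q*²H / (2D) = 1,626² × 9.78 / (2 × 42,000) = 307.8227.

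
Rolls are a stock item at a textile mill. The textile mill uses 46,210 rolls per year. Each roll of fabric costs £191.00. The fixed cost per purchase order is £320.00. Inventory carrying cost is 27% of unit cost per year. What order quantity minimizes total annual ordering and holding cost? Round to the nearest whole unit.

Q* ≈ 757 rolls

Holding cost H = 0.27 × £191.00 = £51.5700 per unit per year.
EOQ = √(2DS / H) = √(2 × 46,210 × 320 / 51.57).
= √(29,574,400 / 51.57) = √573,480.7058 ≈ 757.285.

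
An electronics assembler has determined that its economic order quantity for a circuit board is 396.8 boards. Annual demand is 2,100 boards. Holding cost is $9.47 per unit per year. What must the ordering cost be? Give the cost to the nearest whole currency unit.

The basic EOQ model gives Q* = √(2DS/H); rearrange for the unknown.
From Q* = √(2DS/H): S = Q*²H / (2D) = 396.8² × 9.47 / (2 × 2,100) = 355.0128.

S ≈ $355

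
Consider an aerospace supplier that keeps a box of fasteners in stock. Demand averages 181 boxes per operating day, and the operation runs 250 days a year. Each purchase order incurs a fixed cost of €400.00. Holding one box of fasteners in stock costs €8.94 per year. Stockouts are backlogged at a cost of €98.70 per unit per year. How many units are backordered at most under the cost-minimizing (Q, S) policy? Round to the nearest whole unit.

S* ≈ 175 boxes

Annual demand D = 181 × 250 = 45,250.
With planned backorders, Q* = √(2DS/H) · √((H+B)/B).
√(2DS/H) = √(2 × 45,250 × 400 / 8.94) = 2012.267.
√((H+B)/B) = √((8.94+98.7)/98.7) = 1.0443.
Q* ≈ 2101.425.
S* = Q* · H/(H+B) = 2101.425 × 8.94/107.64 ≈ 174.533.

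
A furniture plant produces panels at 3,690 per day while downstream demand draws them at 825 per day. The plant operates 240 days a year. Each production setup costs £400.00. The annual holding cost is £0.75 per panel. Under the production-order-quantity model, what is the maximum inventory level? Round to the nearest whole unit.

I_max ≈ 12,805 panels

Annual demand D = 825 × 240 = 198,000.
Production build-up factor (1 − d/p) = 1 − 825/3,690 = 0.7764.
Q* = √(2DS / (H(1 − d/p))) = √(2 × 198,000 × 400 / (0.75 × 0.7764)).
= √(158,400,000 / 0.5823) ≈ 16492.930.
Maximum inventory = Q*(1 − d/p) = 16492.930 × 0.7764 ≈ 12805.487.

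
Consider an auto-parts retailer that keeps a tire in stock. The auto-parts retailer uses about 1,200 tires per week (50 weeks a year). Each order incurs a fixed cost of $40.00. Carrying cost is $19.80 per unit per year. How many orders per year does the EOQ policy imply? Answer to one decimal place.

N ≈ 121.9 orders per year

Annual demand D = 1,200 × 50 = 60,000.
Q* = √(2DS/H) = √(2 × 60,000 × 40 / 19.8) ≈ 492.37.
Orders per year = D / Q* = 60,000 / 492.37 ≈ 121.861.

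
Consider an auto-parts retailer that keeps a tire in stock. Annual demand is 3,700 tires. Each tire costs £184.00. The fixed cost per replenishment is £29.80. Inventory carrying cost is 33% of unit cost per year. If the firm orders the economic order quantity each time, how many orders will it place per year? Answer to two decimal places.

Holding cost H = 0.33 × £184.00 = £60.7200 per unit per year.
EOQ = √(2DS/H) = √(2 × 3,700 × 29.8 / 60.72) ≈ 60.26.
Orders per year = D / Q* = 3,700 / 60.26 ≈ 61.396.

N ≈ 61.40 orders per year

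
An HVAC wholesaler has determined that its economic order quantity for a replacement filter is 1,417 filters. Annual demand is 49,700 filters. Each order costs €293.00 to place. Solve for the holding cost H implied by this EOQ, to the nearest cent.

H ≈ €14.50

Invert the EOQ relation Q*² = 2DS/H.
From Q* = √(2DS/H): H = 2DS / Q*² = 2 × 49,700 × 293 / 1,417² = 14.5049.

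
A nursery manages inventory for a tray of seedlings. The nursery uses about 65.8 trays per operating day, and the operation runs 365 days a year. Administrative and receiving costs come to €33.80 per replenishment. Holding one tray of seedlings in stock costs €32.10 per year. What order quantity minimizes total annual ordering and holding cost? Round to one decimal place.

Annual demand D = 65.8 × 365 = 24,017.
EOQ = √(2DS / H) = √(2 × 24,017 × 33.8 / 32.1).
= √(1,623,549.2 / 32.1) = √50,577.8567 ≈ 224.895.

Q* ≈ 224.9 trays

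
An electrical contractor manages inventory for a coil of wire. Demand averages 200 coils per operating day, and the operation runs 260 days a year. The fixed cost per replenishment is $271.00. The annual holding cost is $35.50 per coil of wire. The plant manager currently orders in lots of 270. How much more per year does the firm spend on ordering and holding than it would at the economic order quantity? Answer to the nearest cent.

Annual demand D = 200 × 260 = 52,000.
EOQ = √(2DS/H) = √(2 × 52,000 × 271 / 35.5) ≈ 891.02.
Cost at Q* = (D/Q*)S + (Q*/2)H = √(2DSH) ≈ $31,631.19.
Cost at Q = 270: (52,000/270)×271 + (270/2)×35.5 = $52,192.59 + $4,792.50 = $56,985.09.
Excess = $56,985.09 − $31,631.19 = $25,353.91.

Extra cost ≈ $25,353.91 per year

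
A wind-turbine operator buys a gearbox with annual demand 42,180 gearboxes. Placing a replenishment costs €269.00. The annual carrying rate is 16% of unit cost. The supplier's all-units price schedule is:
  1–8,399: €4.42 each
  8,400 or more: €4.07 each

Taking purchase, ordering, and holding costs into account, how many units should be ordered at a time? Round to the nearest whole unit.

Holding cost per unit per year at price C is H = 0.16·C.
For each price level, check whether its EOQ is feasible; otherwise the best quantity at that price is the breakpoint.
EOQ at €4.42 = 5664.7 (feasible in tier 1): TC = 42,180×€4.42 + (42,180/5664.7)×269 + (5664.7/2)×0.16×€4.42 = €190,441.64.
EOQ at €4.07 = 5903.2 < 8400, so use break Q=8400: TC = 42,180×€4.07 + (42,180/8400.0)×269 + (8400.0/2)×0.16×€4.07 = €175,758.40.
Lowest total cost is €175,758.40 at Q = 8400.0.

Q* ≈ 8,400 gearboxes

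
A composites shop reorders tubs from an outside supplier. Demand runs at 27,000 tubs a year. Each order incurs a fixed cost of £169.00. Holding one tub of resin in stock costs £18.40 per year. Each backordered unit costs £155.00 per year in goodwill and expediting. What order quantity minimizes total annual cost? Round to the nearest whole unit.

Q* ≈ 745 tubs

With planned backorders, Q* = √(2DS/H) · √((H+B)/B).
√(2DS/H) = √(2 × 27,000 × 169 / 18.4) = 704.257.
√((H+B)/B) = √((18.4+155)/155) = 1.0577.
Q* ≈ 744.886.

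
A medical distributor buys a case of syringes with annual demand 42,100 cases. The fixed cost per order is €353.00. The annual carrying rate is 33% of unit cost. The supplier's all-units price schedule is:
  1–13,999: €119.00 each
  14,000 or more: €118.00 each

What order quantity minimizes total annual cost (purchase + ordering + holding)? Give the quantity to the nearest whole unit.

Holding cost per unit per year at price C is H = 0.33·C.
For each price level, check whether its EOQ is feasible; otherwise the best quantity at that price is the breakpoint.
EOQ at €119.00 = 870.0 (feasible in tier 1): TC = 42,100×€119.00 + (42,100/870.0)×353 + (870.0/2)×0.33×€119.00 = €5,044,064.40.
EOQ at €118.00 = 873.7 < 14000, so use break Q=14000: TC = 42,100×€118.00 + (42,100/14000.0)×353 + (14000.0/2)×0.33×€118.00 = €5,241,441.52.
Lowest total cost is €5,044,064.40 at Q = 870.0.

Q* ≈ 870 cases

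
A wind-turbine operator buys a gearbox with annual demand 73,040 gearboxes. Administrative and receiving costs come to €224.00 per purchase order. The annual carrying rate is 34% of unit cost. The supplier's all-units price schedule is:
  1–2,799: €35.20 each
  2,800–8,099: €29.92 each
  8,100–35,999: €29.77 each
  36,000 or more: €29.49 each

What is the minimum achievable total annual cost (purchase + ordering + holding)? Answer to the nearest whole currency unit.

TC* ≈ €2,205,442

Holding cost per unit per year at price C is H = 0.34·C.
Evaluate total cost at each tier's feasible EOQ or, if the EOQ is below the tier, at the tier's minimum quantity.
EOQ at €35.20 = 1653.5 (feasible in tier 1): TC = 73,040×€35.20 + (73,040/1653.5)×224 + (1653.5/2)×0.34×€35.20 = €2,590,797.29.
EOQ at €29.92 = 1793.5 < 2800, so use break Q=2800: TC = 73,040×€29.92 + (73,040/2800.0)×224 + (2800.0/2)×0.34×€29.92 = €2,205,441.92.
EOQ at €29.77 = 1798.0 < 8100, so use break Q=8100: TC = 73,040×€29.77 + (73,040/8100.0)×224 + (8100.0/2)×0.34×€29.77 = €2,217,413.96.
EOQ at €29.49 = 1806.5 < 36000, so use break Q=36000: TC = 73,040×€29.49 + (73,040/36000.0)×224 + (36000.0/2)×0.34×€29.49 = €2,334,882.87.
Lowest total cost among the candidates is at Q = 2800.0.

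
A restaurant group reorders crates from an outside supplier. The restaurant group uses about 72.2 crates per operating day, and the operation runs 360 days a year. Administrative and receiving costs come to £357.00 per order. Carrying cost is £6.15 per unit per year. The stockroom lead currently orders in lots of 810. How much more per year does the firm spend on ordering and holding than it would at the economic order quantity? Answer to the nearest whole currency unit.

Annual demand D = 72.2 × 360 = 25,992.
EOQ = √(2DS/H) = √(2 × 25,992 × 357 / 6.15) ≈ 1737.13.
Cost at Q* = (D/Q*)S + (Q*/2)H = √(2DSH) ≈ £10,683.33.
Cost at Q = 810: (25,992/810)×357 + (810/2)×6.15 = £11,455.73 + £2,490.75 = £13,946.48.
Excess = £13,946.48 − £10,683.33 = £3,263.16.

Extra cost ≈ £3,263 per year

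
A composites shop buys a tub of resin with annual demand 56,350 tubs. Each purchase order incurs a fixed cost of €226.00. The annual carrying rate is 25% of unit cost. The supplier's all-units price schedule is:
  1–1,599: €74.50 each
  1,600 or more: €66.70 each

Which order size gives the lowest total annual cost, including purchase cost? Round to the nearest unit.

Holding cost per unit per year at price C is H = 0.25·C.
Evaluate total cost at each tier's feasible EOQ or, if the EOQ is below the tier, at the tier's minimum quantity.
EOQ at €74.50 = 1169.4 (feasible in tier 1): TC = 56,350×€74.50 + (56,350/1169.4)×226 + (1169.4/2)×0.25×€74.50 = €4,219,855.32.
EOQ at €66.70 = 1235.9 < 1600, so use break Q=1600: TC = 56,350×€66.70 + (56,350/1600.0)×226 + (1600.0/2)×0.25×€66.70 = €3,779,844.44.
Lowest total cost is €3,779,844.44 at Q = 1600.0.

Q* ≈ 1,600 tubs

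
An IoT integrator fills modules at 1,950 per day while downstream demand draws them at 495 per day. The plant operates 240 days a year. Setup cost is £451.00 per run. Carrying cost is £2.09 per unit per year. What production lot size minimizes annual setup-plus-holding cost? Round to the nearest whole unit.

Q* ≈ 8,289 modules

Annual demand D = 495 × 240 = 118,800.
Production build-up factor (1 − d/p) = 1 − 495/1,950 = 0.7462.
Q* = √(2DS / (H(1 − d/p))) = √(2 × 118,800 × 451 / (2.09 × 0.7462)).
= √(107,157,600 / 1.5595) ≈ 8289.420.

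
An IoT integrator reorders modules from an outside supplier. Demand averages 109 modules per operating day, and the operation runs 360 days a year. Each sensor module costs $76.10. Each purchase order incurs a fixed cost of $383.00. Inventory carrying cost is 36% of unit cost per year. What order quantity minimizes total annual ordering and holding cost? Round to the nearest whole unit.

Q* ≈ 1,047 modules

Annual demand D = 109 × 360 = 39,240.
Holding cost H = 0.36 × $76.10 = $27.3960 per unit per year.
EOQ = √(2DS / H) = √(2 × 39,240 × 383 / 27.396).
= √(30,057,840 / 27.396) = √1,097,161.6294 ≈ 1047.455.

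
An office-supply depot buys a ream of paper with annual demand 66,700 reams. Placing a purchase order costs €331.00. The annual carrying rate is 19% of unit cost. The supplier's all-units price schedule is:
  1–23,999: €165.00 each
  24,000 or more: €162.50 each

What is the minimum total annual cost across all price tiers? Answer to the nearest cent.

Holding cost per unit per year at price C is H = 0.19·C.
Evaluate total cost at each tier's feasible EOQ or, if the EOQ is below the tier, at the tier's minimum quantity.
EOQ at €165.00 = 1186.8 (feasible in tier 1): TC = 66,700×€165.00 + (66,700/1186.8)×331 + (1186.8/2)×0.19×€165.00 = €11,042,705.80.
EOQ at €162.50 = 1195.9 < 24000, so use break Q=24000: TC = 66,700×€162.50 + (66,700/24000.0)×331 + (24000.0/2)×0.19×€162.50 = €11,210,169.90.
Lowest total cost among the candidates is at Q = 1186.8.

TC* ≈ €11,042,705.80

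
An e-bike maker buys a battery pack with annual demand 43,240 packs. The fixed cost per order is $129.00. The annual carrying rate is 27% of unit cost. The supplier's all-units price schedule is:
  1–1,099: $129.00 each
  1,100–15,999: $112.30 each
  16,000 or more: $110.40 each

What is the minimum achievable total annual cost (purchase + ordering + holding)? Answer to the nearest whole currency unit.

TC* ≈ $4,877,599

Holding cost per unit per year at price C is H = 0.27·C.
Candidates are each tier's EOQ (if it falls in that tier) and each price-break quantity.
EOQ at $129.00 = 565.9 (feasible in tier 1): TC = 43,240×$129.00 + (43,240/565.9)×129 + (565.9/2)×0.27×$129.00 = $5,597,671.94.
EOQ at $112.30 = 606.6 < 1100, so use break Q=1100: TC = 43,240×$112.30 + (43,240/1100.0)×129 + (1100.0/2)×0.27×$112.30 = $4,877,599.42.
EOQ at $110.40 = 611.8 < 16000, so use break Q=16000: TC = 43,240×$110.40 + (43,240/16000.0)×129 + (16000.0/2)×0.27×$110.40 = $5,012,508.62.
Lowest total cost among the candidates is at Q = 1100.0.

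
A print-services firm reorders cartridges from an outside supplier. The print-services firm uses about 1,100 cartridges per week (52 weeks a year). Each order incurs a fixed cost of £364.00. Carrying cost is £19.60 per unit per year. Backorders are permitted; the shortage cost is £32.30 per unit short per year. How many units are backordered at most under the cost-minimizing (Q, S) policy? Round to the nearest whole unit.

Annual demand D = 1,100 × 52 = 57,200.
With planned backorders, Q* = √(2DS/H) · √((H+B)/B).
√(2DS/H) = √(2 × 57,200 × 364 / 19.6) = 1457.591.
√((H+B)/B) = √((19.6+32.3)/32.3) = 1.2676.
Q* ≈ 1847.643.
S* = Q* · H/(H+B) = 1847.643 × 19.6/51.9 ≈ 697.761.

S* ≈ 698 cartridges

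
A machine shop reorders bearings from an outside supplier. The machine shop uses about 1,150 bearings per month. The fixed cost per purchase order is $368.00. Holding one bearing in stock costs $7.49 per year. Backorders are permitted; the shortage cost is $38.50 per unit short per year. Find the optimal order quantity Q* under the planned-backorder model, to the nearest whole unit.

Q* ≈ 1,273 bearings

Annual demand D = 1,150 × 12 = 13,800.
With planned backorders, Q* = √(2DS/H) · √((H+B)/B).
√(2DS/H) = √(2 × 13,800 × 368 / 7.49) = 1164.495.
√((H+B)/B) = √((7.49+38.5)/38.5) = 1.0930.
Q* ≈ 1272.738.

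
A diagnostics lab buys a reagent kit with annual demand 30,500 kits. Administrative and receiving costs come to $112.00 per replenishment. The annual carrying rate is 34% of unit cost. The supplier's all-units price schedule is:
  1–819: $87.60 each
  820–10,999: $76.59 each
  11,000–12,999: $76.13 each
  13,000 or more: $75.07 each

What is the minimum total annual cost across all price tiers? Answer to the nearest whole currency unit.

Holding cost per unit per year at price C is H = 0.34·C.
For each price level, check whether its EOQ is feasible; otherwise the best quantity at that price is the breakpoint.
EOQ at $87.60 = 478.9 (feasible in tier 1): TC = 30,500×$87.60 + (30,500/478.9)×112 + (478.9/2)×0.34×$87.60 = $2,686,064.79.
EOQ at $76.59 = 512.2 < 820, so use break Q=820: TC = 30,500×$76.59 + (30,500/820.0)×112 + (820.0/2)×0.34×$76.59 = $2,350,837.50.
EOQ at $76.13 = 513.8 < 11000, so use break Q=11000: TC = 30,500×$76.13 + (30,500/11000.0)×112 + (11000.0/2)×0.34×$76.13 = $2,464,638.65.
EOQ at $75.07 = 517.4 < 13000, so use break Q=13000: TC = 30,500×$75.07 + (30,500/13000.0)×112 + (13000.0/2)×0.34×$75.07 = $2,455,802.47.
Lowest total cost among the candidates is at Q = 820.0.

TC* ≈ $2,350,837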